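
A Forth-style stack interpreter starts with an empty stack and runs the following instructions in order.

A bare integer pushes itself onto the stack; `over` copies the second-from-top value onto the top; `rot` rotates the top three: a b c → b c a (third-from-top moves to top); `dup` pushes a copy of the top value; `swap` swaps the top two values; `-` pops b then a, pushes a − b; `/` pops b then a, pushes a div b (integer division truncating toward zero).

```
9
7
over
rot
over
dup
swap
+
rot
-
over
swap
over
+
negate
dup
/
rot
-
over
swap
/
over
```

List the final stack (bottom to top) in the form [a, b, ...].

[7, 9, -1, 9]

9      → [9]
7      → [9, 7]
over   → [9, 7, 9]
rot    → [7, 9, 9]
over   → [7, 9, 9, 9]
dup    → [7, 9, 9, 9, 9]
swap   → [7, 9, 9, 9, 9]
+      → [7, 9, 9, 18]
rot    → [7, 9, 18, 9]
-      → [7, 9, 9]
over   → [7, 9, 9, 9]
swap   → [7, 9, 9, 9]
over   → [7, 9, 9, 9, 9]
+      → [7, 9, 9, 18]
negate → [7, 9, 9, -18]
dup    → [7, 9, 9, -18, -18]
/      → [7, 9, 9, 1]
rot    → [7, 9, 1, 9]
-      → [7, 9, -8]
over   → [7, 9, -8, 9]
swap   → [7, 9, 9, -8]
/      → [7, 9, -1]
over   → [7, 9, -1, 9]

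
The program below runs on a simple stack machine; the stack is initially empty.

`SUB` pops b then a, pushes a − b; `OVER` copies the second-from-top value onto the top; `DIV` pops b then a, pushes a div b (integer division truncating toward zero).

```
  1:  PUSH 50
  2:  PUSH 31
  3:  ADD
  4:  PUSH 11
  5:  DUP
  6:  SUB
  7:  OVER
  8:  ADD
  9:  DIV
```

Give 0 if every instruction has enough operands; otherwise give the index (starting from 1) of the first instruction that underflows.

0

PUSH 50 -> 50
PUSH 31 -> 50 31
ADD     -> 81
PUSH 11 -> 81 11
DUP     -> 81 11 11
SUB     -> 81 0
OVER    -> 81 0 81
ADD     -> 81 81
DIV     -> 1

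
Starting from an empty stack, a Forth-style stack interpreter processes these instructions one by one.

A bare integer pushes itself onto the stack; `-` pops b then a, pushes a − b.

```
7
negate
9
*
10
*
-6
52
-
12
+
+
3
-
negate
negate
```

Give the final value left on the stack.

7      : [7]
negate : [-7]
9      : [-7, 9]
*      : [-63]
10     : [-63, 10]
*      : [-630]
-6     : [-630, -6]
52     : [-630, -6, 52]
-      : [-630, -58]
12     : [-630, -58, 12]
+      : [-630, -46]
+      : [-676]
3      : [-676, 3]
-      : [-679]
negate : [679]
negate : [-679]

-679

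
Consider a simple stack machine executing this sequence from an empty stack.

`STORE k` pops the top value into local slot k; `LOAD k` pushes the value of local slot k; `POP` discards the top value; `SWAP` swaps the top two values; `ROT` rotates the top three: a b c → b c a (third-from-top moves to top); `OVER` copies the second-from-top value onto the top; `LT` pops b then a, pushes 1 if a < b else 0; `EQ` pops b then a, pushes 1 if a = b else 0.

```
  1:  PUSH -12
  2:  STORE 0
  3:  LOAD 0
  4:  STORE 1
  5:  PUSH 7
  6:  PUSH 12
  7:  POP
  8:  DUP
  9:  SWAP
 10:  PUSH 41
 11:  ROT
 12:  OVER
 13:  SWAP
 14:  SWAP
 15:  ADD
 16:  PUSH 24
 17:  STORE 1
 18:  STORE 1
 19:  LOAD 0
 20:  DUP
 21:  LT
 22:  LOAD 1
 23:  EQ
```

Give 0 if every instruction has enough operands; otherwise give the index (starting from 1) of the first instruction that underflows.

0

PUSH -12  -12
STORE 0   (empty)
LOAD 0    -12
STORE 1   (empty)
PUSH 7    7
PUSH 12   7 12
POP       7
DUP       7 7
SWAP      7 7
PUSH 41   7 7 41
ROT       7 41 7
OVER      7 41 7 41
SWAP      7 41 41 7
SWAP      7 41 7 41
ADD       7 41 48
PUSH 24   7 41 48 24
STORE 1   7 41 48
STORE 1   7 41
LOAD 0    7 41 -12
DUP       7 41 -12 -12
LT        7 41 0
LOAD 1    7 41 0 48
EQ        7 41 0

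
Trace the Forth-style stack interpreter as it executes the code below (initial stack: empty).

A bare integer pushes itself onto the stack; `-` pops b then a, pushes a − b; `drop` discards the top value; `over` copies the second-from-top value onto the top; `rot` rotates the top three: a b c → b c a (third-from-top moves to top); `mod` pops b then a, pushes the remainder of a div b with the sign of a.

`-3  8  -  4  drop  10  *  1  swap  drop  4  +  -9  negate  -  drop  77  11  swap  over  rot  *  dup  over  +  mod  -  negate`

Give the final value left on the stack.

44

-3     : [-3]
8      : [-3, 8]
-      : [-11]
4      : [-11, 4]
drop   : [-11]
10     : [-11, 10]
*      : [-110]
1      : [-110, 1]
swap   : [1, -110]
drop   : [1]
4      : [1, 4]
+      : [5]
-9     : [5, -9]
negate : [5, 9]
-      : [-4]
drop   : []
77     : [77]
11     : [77, 11]
swap   : [11, 77]
over   : [11, 77, 11]
rot    : [77, 11, 11]
*      : [77, 121]
dup    : [77, 121, 121]
over   : [77, 121, 121, 121]
+      : [77, 121, 242]
mod    : [77, 121]
-      : [-44]
negate : [44]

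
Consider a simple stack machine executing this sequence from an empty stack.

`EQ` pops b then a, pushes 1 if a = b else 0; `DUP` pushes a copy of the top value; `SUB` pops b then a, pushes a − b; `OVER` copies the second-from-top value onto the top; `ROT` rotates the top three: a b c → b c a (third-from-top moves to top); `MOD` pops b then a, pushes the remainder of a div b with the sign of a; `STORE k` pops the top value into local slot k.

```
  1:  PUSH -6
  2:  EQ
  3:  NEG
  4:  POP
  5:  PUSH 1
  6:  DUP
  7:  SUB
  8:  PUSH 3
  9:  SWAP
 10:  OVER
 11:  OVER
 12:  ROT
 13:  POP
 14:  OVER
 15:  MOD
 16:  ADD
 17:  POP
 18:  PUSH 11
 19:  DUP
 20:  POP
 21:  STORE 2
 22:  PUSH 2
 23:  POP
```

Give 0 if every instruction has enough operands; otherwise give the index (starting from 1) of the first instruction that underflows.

PUSH -6 → [-6]
EQ  — needs 2 operands, stack has 1 → underflow

2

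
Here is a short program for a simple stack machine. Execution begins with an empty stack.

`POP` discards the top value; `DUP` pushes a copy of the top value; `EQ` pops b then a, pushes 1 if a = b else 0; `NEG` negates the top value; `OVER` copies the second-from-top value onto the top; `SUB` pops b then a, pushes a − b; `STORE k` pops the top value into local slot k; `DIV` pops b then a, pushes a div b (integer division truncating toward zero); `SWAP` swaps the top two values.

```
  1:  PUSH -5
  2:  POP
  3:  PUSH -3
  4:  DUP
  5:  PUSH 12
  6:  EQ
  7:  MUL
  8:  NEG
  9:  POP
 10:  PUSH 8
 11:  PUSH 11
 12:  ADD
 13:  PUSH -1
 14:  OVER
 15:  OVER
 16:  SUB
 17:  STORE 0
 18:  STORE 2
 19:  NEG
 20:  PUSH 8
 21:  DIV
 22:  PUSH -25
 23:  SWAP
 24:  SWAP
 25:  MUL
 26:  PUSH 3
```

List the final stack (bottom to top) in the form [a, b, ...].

PUSH -5  → [-5]
POP      → []
PUSH -3  → [-3]
DUP      → [-3, -3]
PUSH 12  → [-3, -3, 12]
EQ       → [-3, 0]
MUL      → [0]
NEG      → [0]
POP      → []
PUSH 8   → [8]
PUSH 11  → [8, 11]
ADD      → [19]
PUSH -1  → [19, -1]
OVER     → [19, -1, 19]
OVER     → [19, -1, 19, -1]
SUB      → [19, -1, 20]
STORE 0  → [19, -1]
STORE 2  → [19]
NEG      → [-19]
PUSH 8   → [-19, 8]
DIV      → [-2]
PUSH -25 → [-2, -25]
SWAP     → [-25, -2]
SWAP     → [-2, -25]
MUL      → [50]
PUSH 3   → [50, 3]

[50, 3]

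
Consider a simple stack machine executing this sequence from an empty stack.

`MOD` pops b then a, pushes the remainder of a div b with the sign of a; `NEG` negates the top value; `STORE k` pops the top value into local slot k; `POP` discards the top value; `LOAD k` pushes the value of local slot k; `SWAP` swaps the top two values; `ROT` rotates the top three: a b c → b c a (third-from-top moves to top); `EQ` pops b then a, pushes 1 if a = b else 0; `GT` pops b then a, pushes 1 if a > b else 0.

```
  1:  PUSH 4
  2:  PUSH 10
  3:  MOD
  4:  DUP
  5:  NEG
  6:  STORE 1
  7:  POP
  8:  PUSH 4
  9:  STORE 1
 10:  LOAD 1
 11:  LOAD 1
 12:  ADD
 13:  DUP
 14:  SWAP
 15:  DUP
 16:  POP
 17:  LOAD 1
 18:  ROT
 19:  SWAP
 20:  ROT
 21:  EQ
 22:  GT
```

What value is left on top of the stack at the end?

PUSH 4   4
PUSH 10  4 10
MOD      4
DUP      4 4
NEG      4 -4
STORE 1  4
POP      (empty)
PUSH 4   4
STORE 1  (empty)
LOAD 1   4
LOAD 1   4 4
ADD      8
DUP      8 8
SWAP     8 8
DUP      8 8 8
POP      8 8
LOAD 1   8 8 4
ROT      8 4 8
SWAP     8 8 4
ROT      8 4 8
EQ       8 0
GT       1

1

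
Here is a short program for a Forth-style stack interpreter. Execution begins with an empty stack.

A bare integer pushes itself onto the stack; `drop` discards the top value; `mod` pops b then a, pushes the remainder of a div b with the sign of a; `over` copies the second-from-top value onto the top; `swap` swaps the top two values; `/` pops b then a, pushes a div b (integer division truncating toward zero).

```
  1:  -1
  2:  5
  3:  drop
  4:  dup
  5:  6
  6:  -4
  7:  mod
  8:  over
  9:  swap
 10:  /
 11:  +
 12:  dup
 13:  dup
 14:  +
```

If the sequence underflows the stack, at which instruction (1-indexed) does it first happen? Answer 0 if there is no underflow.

0

-1   -> [-1]
5    -> [-1, 5]
drop -> [-1]
dup  -> [-1, -1]
6    -> [-1, -1, 6]
-4   -> [-1, -1, 6, -4]
mod  -> [-1, -1, 2]
over -> [-1, -1, 2, -1]
swap -> [-1, -1, -1, 2]
/    -> [-1, -1, 0]
+    -> [-1, -1]
dup  -> [-1, -1, -1]
dup  -> [-1, -1, -1, -1]
+    -> [-1, -1, -2]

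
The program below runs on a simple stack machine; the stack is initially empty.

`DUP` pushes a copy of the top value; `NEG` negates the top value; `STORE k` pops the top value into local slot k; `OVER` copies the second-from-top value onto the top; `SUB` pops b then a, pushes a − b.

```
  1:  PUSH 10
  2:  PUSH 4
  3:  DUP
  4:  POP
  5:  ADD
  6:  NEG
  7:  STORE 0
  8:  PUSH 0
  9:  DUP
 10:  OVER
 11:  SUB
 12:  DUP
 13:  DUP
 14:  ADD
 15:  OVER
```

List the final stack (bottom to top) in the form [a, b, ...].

PUSH 10 -> 10
PUSH 4  -> 10 4
DUP     -> 10 4 4
POP     -> 10 4
ADD     -> 14
NEG     -> -14
STORE 0 -> (empty)
PUSH 0  -> 0
DUP     -> 0 0
OVER    -> 0 0 0
SUB     -> 0 0
DUP     -> 0 0 0
DUP     -> 0 0 0 0
ADD     -> 0 0 0
OVER    -> 0 0 0 0

[0, 0, 0, 0]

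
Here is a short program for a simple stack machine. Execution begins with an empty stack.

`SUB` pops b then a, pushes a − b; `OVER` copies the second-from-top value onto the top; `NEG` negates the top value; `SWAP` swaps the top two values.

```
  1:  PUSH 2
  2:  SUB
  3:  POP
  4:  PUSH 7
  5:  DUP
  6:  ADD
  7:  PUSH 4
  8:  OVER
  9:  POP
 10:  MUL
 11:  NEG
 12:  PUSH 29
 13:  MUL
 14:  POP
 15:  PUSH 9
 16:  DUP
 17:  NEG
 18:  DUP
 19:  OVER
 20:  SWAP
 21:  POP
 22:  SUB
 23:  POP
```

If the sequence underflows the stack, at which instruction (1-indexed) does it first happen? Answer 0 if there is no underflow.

2

PUSH 2 : [2]
SUB  — needs 2 operands, stack has 1 → underflow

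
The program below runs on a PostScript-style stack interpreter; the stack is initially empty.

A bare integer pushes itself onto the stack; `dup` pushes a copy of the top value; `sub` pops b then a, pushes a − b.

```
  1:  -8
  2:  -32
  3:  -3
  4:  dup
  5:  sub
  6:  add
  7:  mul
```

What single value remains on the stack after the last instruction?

-8  → -8
-32 → -8 -32
-3  → -8 -32 -3
dup → -8 -32 -3 -3
sub → -8 -32 0
add → -8 -32
mul → 256

256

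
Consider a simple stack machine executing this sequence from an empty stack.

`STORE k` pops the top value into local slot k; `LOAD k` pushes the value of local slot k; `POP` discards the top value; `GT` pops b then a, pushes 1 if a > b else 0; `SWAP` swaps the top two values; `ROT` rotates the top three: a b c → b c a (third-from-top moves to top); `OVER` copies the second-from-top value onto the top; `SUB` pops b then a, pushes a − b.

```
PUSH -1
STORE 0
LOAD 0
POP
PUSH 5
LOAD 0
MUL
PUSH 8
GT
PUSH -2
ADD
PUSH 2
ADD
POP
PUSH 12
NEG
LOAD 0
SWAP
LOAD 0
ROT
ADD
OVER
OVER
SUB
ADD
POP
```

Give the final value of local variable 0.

-1

PUSH -1 → [-1]
STORE 0 → []
LOAD 0  → [-1]
POP     → []
PUSH 5  → [5]
LOAD 0  → [5, -1]
MUL     → [-5]
PUSH 8  → [-5, 8]
GT      → [0]
PUSH -2 → [0, -2]
ADD     → [-2]
PUSH 2  → [-2, 2]
ADD     → [0]
POP     → []
PUSH 12 → [12]
NEG     → [-12]
LOAD 0  → [-12, -1]
SWAP    → [-1, -12]
LOAD 0  → [-1, -12, -1]
ROT     → [-12, -1, -1]
ADD     → [-12, -2]
OVER    → [-12, -2, -12]
OVER    → [-12, -2, -12, -2]
SUB     → [-12, -2, -10]
ADD     → [-12, -12]
POP     → [-12]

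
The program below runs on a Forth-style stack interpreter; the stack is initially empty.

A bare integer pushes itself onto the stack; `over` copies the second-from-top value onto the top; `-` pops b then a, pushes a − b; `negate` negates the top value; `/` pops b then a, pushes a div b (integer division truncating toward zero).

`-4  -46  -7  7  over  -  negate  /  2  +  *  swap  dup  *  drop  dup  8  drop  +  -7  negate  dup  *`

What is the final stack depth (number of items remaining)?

-4     → -4
-46    → -4 -46
-7     → -4 -46 -7
7      → -4 -46 -7 7
over   → -4 -46 -7 7 -7
-      → -4 -46 -7 14
negate → -4 -46 -7 -14
/      → -4 -46 0
2      → -4 -46 0 2
+      → -4 -46 2
*      → -4 -92
swap   → -92 -4
dup    → -92 -4 -4
*      → -92 16
drop   → -92
dup    → -92 -92
8      → -92 -92 8
drop   → -92 -92
+      → -184
-7     → -184 -7
negate → -184 7
dup    → -184 7 7
*      → -184 49

2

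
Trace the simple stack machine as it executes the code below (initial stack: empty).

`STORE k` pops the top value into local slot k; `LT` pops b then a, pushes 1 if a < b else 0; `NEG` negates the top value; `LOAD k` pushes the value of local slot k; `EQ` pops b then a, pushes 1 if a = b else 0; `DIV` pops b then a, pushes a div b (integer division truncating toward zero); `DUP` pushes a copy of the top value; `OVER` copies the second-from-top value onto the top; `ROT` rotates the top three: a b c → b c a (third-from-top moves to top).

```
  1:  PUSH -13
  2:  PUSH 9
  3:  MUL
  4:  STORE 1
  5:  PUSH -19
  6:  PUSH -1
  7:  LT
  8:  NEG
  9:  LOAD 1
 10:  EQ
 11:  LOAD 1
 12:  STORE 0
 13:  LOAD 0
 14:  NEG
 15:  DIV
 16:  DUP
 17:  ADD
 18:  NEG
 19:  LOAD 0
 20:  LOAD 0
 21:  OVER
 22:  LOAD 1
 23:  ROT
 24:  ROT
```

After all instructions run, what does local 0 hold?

PUSH -13 : -13
PUSH 9   : -13 9
MUL      : -117
STORE 1  : (empty)
PUSH -19 : -19
PUSH -1  : -19 -1
LT       : 1
NEG      : -1
LOAD 1   : -1 -117
EQ       : 0
LOAD 1   : 0 -117
STORE 0  : 0
LOAD 0   : 0 -117
NEG      : 0 117
DIV      : 0
DUP      : 0 0
ADD      : 0
NEG      : 0
LOAD 0   : 0 -117
LOAD 0   : 0 -117 -117
OVER     : 0 -117 -117 -117
LOAD 1   : 0 -117 -117 -117 -117
ROT      : 0 -117 -117 -117 -117
ROT      : 0 -117 -117 -117 -117

-117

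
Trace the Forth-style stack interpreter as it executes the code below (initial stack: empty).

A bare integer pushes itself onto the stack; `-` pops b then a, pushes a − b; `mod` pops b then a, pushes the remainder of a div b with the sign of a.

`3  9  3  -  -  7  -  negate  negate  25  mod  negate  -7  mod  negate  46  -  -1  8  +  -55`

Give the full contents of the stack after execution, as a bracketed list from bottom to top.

3      : [3]
9      : [3, 9]
3      : [3, 9, 3]
-      : [3, 6]
-      : [-3]
7      : [-3, 7]
-      : [-10]
negate : [10]
negate : [-10]
25     : [-10, 25]
mod    : [-10]
negate : [10]
-7     : [10, -7]
mod    : [3]
negate : [-3]
46     : [-3, 46]
-      : [-49]
-1     : [-49, -1]
8      : [-49, -1, 8]
+      : [-49, 7]
-55    : [-49, 7, -55]

[-49, 7, -55]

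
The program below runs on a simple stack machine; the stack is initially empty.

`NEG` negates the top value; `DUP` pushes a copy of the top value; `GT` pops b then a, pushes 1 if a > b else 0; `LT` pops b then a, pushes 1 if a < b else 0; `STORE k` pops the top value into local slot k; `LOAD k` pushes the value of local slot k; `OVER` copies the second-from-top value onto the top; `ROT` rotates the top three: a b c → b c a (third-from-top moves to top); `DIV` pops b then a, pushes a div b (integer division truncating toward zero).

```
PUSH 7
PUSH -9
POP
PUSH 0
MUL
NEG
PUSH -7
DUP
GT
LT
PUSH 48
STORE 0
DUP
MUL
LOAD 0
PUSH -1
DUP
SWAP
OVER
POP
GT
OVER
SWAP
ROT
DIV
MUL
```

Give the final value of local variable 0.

48

PUSH 7   [7]
PUSH -9  [7, -9]
POP      [7]
PUSH 0   [7, 0]
MUL      [0]
NEG      [0]
PUSH -7  [0, -7]
DUP      [0, -7, -7]
GT       [0, 0]
LT       [0]
PUSH 48  [0, 48]
STORE 0  [0]
DUP      [0, 0]
MUL      [0]
LOAD 0   [0, 48]
PUSH -1  [0, 48, -1]
DUP      [0, 48, -1, -1]
SWAP     [0, 48, -1, -1]
OVER     [0, 48, -1, -1, -1]
POP      [0, 48, -1, -1]
GT       [0, 48, 0]
OVER     [0, 48, 0, 48]
SWAP     [0, 48, 48, 0]
ROT      [0, 48, 0, 48]
DIV      [0, 48, 0]
MUL      [0, 0]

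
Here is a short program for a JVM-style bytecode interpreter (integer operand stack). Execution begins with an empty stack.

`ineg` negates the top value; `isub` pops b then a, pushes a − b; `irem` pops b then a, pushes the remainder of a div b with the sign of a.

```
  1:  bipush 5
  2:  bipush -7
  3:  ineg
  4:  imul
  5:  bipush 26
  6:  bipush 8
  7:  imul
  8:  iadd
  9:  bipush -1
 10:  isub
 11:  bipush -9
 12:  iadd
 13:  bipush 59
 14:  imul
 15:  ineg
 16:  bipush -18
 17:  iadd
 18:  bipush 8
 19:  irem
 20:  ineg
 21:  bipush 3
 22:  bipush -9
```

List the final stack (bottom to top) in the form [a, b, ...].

[3, 3, -9]

bipush 5   -> [5]
bipush -7  -> [5, -7]
ineg       -> [5, 7]
imul       -> [35]
bipush 26  -> [35, 26]
bipush 8   -> [35, 26, 8]
imul       -> [35, 208]
iadd       -> [243]
bipush -1  -> [243, -1]
isub       -> [244]
bipush -9  -> [244, -9]
iadd       -> [235]
bipush 59  -> [235, 59]
imul       -> [13865]
ineg       -> [-13865]
bipush -18 -> [-13865, -18]
iadd       -> [-13883]
bipush 8   -> [-13883, 8]
irem       -> [-3]
ineg       -> [3]
bipush 3   -> [3, 3]
bipush -9  -> [3, 3, -9]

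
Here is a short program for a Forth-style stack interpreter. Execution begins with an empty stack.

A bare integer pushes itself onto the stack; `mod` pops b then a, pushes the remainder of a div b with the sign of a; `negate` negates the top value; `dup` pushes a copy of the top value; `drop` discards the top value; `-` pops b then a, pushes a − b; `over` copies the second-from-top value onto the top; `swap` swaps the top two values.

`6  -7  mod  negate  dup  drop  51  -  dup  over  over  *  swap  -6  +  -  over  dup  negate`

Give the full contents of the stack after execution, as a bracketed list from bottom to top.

[-57, 3312, -57, 57]

6      → 6
-7     → 6 -7
mod    → 6
negate → -6
dup    → -6 -6
drop   → -6
51     → -6 51
-      → -57
dup    → -57 -57
over   → -57 -57 -57
over   → -57 -57 -57 -57
*      → -57 -57 3249
swap   → -57 3249 -57
-6     → -57 3249 -57 -6
+      → -57 3249 -63
-      → -57 3312
over   → -57 3312 -57
dup    → -57 3312 -57 -57
negate → -57 3312 -57 57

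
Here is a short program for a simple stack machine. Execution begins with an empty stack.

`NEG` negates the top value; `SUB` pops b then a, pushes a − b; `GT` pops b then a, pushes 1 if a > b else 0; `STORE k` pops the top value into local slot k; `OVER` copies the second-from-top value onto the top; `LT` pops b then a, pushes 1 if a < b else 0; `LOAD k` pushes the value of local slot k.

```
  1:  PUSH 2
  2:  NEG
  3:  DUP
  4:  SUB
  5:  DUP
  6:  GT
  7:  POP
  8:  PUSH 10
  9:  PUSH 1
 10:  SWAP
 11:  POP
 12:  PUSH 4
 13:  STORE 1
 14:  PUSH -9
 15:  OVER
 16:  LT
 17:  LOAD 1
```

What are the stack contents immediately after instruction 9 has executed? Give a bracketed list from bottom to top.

[10, 1]

PUSH 2  : [2]
NEG     : [-2]
DUP     : [-2, -2]
SUB     : [0]
DUP     : [0, 0]
GT      : [0]
POP     : []
PUSH 10 : [10]
PUSH 1  : [10, 1]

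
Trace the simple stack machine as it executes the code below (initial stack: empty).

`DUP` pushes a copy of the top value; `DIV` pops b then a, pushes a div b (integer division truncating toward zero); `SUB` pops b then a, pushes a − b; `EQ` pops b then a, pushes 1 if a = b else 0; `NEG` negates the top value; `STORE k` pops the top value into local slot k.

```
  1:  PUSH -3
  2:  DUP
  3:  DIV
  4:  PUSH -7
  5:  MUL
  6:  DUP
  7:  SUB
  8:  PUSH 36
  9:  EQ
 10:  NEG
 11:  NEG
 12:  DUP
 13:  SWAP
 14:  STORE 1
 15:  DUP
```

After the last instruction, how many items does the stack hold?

PUSH -3 -> -3
DUP     -> -3 -3
DIV     -> 1
PUSH -7 -> 1 -7
MUL     -> -7
DUP     -> -7 -7
SUB     -> 0
PUSH 36 -> 0 36
EQ      -> 0
NEG     -> 0
NEG     -> 0
DUP     -> 0 0
SWAP    -> 0 0
STORE 1 -> 0
DUP     -> 0 0

2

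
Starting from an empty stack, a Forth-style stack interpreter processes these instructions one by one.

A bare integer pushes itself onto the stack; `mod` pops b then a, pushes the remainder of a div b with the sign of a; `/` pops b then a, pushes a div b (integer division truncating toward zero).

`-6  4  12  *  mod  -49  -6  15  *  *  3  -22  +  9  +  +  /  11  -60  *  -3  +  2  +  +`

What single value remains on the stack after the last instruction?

-661

-6  : [-6]
4   : [-6, 4]
12  : [-6, 4, 12]
*   : [-6, 48]
mod : [-6]
-49 : [-6, -49]
-6  : [-6, -49, -6]
15  : [-6, -49, -6, 15]
*   : [-6, -49, -90]
*   : [-6, 4410]
3   : [-6, 4410, 3]
-22 : [-6, 4410, 3, -22]
+   : [-6, 4410, -19]
9   : [-6, 4410, -19, 9]
+   : [-6, 4410, -10]
+   : [-6, 4400]
/   : [0]
11  : [0, 11]
-60 : [0, 11, -60]
*   : [0, -660]
-3  : [0, -660, -3]
+   : [0, -663]
2   : [0, -663, 2]
+   : [0, -661]
+   : [-661]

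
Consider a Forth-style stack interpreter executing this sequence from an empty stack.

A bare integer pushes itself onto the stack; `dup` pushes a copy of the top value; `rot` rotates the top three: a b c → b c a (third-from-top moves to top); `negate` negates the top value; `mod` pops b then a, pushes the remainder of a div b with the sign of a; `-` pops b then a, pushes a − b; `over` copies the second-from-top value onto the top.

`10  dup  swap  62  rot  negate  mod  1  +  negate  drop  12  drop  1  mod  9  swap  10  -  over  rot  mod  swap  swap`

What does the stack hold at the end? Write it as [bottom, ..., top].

[-10, 0]

10     : 10
dup    : 10 10
swap   : 10 10
62     : 10 10 62
rot    : 10 62 10
negate : 10 62 -10
mod    : 10 2
1      : 10 2 1
+      : 10 3
negate : 10 -3
drop   : 10
12     : 10 12
drop   : 10
1      : 10 1
mod    : 0
9      : 0 9
swap   : 9 0
10     : 9 0 10
-      : 9 -10
over   : 9 -10 9
rot    : -10 9 9
mod    : -10 0
swap   : 0 -10
swap   : -10 0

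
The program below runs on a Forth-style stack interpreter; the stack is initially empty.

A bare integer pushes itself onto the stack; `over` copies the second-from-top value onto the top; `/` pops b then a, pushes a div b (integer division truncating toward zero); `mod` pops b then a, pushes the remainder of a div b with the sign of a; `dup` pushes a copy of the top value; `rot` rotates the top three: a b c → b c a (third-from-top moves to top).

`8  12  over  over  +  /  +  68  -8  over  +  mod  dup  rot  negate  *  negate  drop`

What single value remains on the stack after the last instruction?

8

8      → [8]
12     → [8, 12]
over   → [8, 12, 8]
over   → [8, 12, 8, 12]
+      → [8, 12, 20]
/      → [8, 0]
+      → [8]
68     → [8, 68]
-8     → [8, 68, -8]
over   → [8, 68, -8, 68]
+      → [8, 68, 60]
mod    → [8, 8]
dup    → [8, 8, 8]
rot    → [8, 8, 8]
negate → [8, 8, -8]
*      → [8, -64]
negate → [8, 64]
drop   → [8]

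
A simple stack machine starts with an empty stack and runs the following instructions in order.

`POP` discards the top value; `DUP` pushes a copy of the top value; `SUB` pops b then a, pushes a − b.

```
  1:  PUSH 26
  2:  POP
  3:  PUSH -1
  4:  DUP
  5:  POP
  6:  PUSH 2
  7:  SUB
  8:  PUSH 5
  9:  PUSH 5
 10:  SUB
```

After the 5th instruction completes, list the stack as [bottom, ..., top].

[-1]

PUSH 26 → [26]
POP     → []
PUSH -1 → [-1]
DUP     → [-1, -1]
POP     → [-1]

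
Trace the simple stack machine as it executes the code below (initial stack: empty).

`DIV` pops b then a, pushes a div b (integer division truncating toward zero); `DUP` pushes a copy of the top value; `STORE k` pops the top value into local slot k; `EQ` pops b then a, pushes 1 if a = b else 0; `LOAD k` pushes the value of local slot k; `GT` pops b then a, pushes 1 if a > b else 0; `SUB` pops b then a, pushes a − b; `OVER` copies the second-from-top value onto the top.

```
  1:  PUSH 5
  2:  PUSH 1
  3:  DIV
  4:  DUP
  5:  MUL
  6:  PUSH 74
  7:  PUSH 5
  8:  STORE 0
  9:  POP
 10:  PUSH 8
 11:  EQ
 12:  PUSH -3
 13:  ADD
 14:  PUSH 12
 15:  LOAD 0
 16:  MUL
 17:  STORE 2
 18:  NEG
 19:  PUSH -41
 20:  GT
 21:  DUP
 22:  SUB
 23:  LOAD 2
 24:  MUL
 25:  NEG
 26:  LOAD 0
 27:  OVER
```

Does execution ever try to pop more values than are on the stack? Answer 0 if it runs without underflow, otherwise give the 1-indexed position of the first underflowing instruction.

PUSH 5    [5]
PUSH 1    [5, 1]
DIV       [5]
DUP       [5, 5]
MUL       [25]
PUSH 74   [25, 74]
PUSH 5    [25, 74, 5]
STORE 0   [25, 74]
POP       [25]
PUSH 8    [25, 8]
EQ        [0]
PUSH -3   [0, -3]
ADD       [-3]
PUSH 12   [-3, 12]
LOAD 0    [-3, 12, 5]
MUL       [-3, 60]
STORE 2   [-3]
NEG       [3]
PUSH -41  [3, -41]
GT        [1]
DUP       [1, 1]
SUB       [0]
LOAD 2    [0, 60]
MUL       [0]
NEG       [0]
LOAD 0    [0, 5]
OVER      [0, 5, 0]

0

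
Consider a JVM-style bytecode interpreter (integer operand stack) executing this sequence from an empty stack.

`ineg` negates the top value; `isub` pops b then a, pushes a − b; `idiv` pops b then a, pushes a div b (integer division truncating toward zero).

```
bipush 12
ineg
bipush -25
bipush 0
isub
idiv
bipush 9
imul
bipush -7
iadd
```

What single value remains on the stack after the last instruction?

-7

bipush 12  → 12
ineg       → -12
bipush -25 → -12 -25
bipush 0   → -12 -25 0
isub       → -12 -25
idiv       → 0
bipush 9   → 0 9
imul       → 0
bipush -7  → 0 -7
iadd       → -7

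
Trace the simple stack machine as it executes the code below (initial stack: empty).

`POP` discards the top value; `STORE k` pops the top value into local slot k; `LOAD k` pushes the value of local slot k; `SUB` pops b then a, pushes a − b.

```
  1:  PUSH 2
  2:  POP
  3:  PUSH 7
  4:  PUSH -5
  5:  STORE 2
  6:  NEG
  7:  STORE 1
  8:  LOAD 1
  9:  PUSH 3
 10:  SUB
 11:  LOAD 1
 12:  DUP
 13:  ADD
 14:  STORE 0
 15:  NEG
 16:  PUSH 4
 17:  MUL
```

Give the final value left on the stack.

PUSH 2  -> [2]
POP     -> []
PUSH 7  -> [7]
PUSH -5 -> [7, -5]
STORE 2 -> [7]
NEG     -> [-7]
STORE 1 -> []
LOAD 1  -> [-7]
PUSH 3  -> [-7, 3]
SUB     -> [-10]
LOAD 1  -> [-10, -7]
DUP     -> [-10, -7, -7]
ADD     -> [-10, -14]
STORE 0 -> [-10]
NEG     -> [10]
PUSH 4  -> [10, 4]
MUL     -> [40]

40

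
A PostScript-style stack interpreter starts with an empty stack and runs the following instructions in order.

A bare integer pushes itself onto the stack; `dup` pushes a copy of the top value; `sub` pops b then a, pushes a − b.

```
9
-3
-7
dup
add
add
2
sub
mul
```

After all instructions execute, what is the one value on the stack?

9   : [9]
-3  : [9, -3]
-7  : [9, -3, -7]
dup : [9, -3, -7, -7]
add : [9, -3, -14]
add : [9, -17]
2   : [9, -17, 2]
sub : [9, -19]
mul : [-171]

-171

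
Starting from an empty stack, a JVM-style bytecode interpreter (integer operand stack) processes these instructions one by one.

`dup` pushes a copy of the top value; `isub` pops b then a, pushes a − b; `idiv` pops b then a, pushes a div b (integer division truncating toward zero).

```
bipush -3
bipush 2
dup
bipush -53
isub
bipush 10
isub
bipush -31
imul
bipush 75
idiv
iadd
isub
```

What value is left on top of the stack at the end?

bipush -3  → [-3]
bipush 2   → [-3, 2]
dup        → [-3, 2, 2]
bipush -53 → [-3, 2, 2, -53]
isub       → [-3, 2, 55]
bipush 10  → [-3, 2, 55, 10]
isub       → [-3, 2, 45]
bipush -31 → [-3, 2, 45, -31]
imul       → [-3, 2, -1395]
bipush 75  → [-3, 2, -1395, 75]
idiv       → [-3, 2, -18]
iadd       → [-3, -16]
isub       → [13]

13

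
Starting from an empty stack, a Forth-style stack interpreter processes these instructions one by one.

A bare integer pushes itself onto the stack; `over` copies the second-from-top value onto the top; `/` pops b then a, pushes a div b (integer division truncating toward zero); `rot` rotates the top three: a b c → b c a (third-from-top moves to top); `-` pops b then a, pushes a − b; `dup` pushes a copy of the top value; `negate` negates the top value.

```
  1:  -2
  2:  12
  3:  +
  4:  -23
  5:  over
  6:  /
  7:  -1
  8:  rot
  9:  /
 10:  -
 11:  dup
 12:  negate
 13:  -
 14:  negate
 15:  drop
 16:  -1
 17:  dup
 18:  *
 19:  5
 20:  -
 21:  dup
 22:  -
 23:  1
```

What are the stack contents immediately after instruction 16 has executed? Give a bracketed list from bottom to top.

-2      [-2]
12      [-2, 12]
+       [10]
-23     [10, -23]
over    [10, -23, 10]
/       [10, -2]
-1      [10, -2, -1]
rot     [-2, -1, 10]
/       [-2, 0]
-       [-2]
dup     [-2, -2]
negate  [-2, 2]
-       [-4]
negate  [4]
drop    []
-1      [-1]

[-1]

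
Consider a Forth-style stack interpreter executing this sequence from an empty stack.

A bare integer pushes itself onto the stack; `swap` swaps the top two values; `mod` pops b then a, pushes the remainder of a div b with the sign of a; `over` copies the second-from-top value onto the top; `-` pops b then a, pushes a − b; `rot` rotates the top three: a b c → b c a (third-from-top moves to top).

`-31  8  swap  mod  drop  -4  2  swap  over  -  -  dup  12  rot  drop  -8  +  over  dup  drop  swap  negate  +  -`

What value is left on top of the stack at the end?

4

-31     -31
8       -31 8
swap    8 -31
mod     8
drop    (empty)
-4      -4
2       -4 2
swap    2 -4
over    2 -4 2
-       2 -6
-       8
dup     8 8
12      8 8 12
rot     8 12 8
drop    8 12
-8      8 12 -8
+       8 4
over    8 4 8
dup     8 4 8 8
drop    8 4 8
swap    8 8 4
negate  8 8 -4
+       8 4
-       4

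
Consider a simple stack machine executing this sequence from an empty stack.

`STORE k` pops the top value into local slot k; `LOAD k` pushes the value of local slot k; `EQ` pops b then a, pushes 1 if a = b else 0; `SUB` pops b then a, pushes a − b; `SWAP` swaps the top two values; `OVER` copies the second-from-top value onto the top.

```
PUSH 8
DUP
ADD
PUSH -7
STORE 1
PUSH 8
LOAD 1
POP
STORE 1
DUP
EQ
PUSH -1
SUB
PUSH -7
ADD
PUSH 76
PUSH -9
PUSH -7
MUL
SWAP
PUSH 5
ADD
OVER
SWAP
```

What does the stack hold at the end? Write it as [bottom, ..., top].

PUSH 8   8
DUP      8 8
ADD      16
PUSH -7  16 -7
STORE 1  16
PUSH 8   16 8
LOAD 1   16 8 -7
POP      16 8
STORE 1  16
DUP      16 16
EQ       1
PUSH -1  1 -1
SUB      2
PUSH -7  2 -7
ADD      -5
PUSH 76  -5 76
PUSH -9  -5 76 -9
PUSH -7  -5 76 -9 -7
MUL      -5 76 63
SWAP     -5 63 76
PUSH 5   -5 63 76 5
ADD      -5 63 81
OVER     -5 63 81 63
SWAP     -5 63 63 81

[-5, 63, 63, 81]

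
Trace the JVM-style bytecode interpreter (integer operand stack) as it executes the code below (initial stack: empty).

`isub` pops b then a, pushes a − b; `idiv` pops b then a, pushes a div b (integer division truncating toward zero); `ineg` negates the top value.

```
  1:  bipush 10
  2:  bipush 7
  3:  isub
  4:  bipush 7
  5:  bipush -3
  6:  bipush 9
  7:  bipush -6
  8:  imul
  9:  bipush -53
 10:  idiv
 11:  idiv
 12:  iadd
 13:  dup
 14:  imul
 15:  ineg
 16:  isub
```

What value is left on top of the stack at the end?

bipush 10  : 10
bipush 7   : 10 7
isub       : 3
bipush 7   : 3 7
bipush -3  : 3 7 -3
bipush 9   : 3 7 -3 9
bipush -6  : 3 7 -3 9 -6
imul       : 3 7 -3 -54
bipush -53 : 3 7 -3 -54 -53
idiv       : 3 7 -3 1
idiv       : 3 7 -3
iadd       : 3 4
dup        : 3 4 4
imul       : 3 16
ineg       : 3 -16
isub       : 19

19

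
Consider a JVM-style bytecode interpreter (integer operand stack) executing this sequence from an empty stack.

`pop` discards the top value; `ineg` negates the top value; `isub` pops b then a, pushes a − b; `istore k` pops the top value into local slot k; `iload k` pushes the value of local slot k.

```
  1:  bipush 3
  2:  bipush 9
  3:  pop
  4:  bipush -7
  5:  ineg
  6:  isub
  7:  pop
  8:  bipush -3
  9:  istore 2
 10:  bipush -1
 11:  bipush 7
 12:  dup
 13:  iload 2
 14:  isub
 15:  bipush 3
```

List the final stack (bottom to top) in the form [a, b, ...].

[-1, 7, 10, 3]

bipush 3  -> 3
bipush 9  -> 3 9
pop       -> 3
bipush -7 -> 3 -7
ineg      -> 3 7
isub      -> -4
pop       -> (empty)
bipush -3 -> -3
istore 2  -> (empty)
bipush -1 -> -1
bipush 7  -> -1 7
dup       -> -1 7 7
iload 2   -> -1 7 7 -3
isub      -> -1 7 10
bipush 3  -> -1 7 10 3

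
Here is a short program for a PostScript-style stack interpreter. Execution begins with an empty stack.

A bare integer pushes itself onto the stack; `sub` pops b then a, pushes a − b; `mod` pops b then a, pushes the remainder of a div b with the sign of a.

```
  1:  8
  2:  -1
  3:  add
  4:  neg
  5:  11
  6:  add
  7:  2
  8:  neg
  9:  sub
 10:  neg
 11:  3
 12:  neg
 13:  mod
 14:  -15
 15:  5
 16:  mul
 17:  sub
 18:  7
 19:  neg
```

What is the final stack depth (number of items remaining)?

2

8   : [8]
-1  : [8, -1]
add : [7]
neg : [-7]
11  : [-7, 11]
add : [4]
2   : [4, 2]
neg : [4, -2]
sub : [6]
neg : [-6]
3   : [-6, 3]
neg : [-6, -3]
mod : [0]
-15 : [0, -15]
5   : [0, -15, 5]
mul : [0, -75]
sub : [75]
7   : [75, 7]
neg : [75, -7]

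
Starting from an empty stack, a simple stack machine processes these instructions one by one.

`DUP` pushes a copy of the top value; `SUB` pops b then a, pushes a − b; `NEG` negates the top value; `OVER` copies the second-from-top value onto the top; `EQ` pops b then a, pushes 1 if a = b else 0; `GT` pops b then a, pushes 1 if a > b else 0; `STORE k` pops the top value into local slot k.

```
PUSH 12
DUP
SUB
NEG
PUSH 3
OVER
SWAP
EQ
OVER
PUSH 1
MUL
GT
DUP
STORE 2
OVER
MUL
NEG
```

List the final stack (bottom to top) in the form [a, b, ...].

[0, 0]

PUSH 12 → [12]
DUP     → [12, 12]
SUB     → [0]
NEG     → [0]
PUSH 3  → [0, 3]
OVER    → [0, 3, 0]
SWAP    → [0, 0, 3]
EQ      → [0, 0]
OVER    → [0, 0, 0]
PUSH 1  → [0, 0, 0, 1]
MUL     → [0, 0, 0]
GT      → [0, 0]
DUP     → [0, 0, 0]
STORE 2 → [0, 0]
OVER    → [0, 0, 0]
MUL     → [0, 0]
NEG     → [0, 0]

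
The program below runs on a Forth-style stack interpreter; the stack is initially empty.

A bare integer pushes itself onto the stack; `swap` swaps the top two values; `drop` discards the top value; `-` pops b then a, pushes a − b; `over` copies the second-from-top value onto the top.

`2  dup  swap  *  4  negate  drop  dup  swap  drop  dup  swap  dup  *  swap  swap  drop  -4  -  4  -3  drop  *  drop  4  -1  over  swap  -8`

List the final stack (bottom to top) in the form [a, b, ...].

2       2
dup     2 2
swap    2 2
*       4
4       4 4
negate  4 -4
drop    4
dup     4 4
swap    4 4
drop    4
dup     4 4
swap    4 4
dup     4 4 4
*       4 16
swap    16 4
swap    4 16
drop    4
-4      4 -4
-       8
4       8 4
-3      8 4 -3
drop    8 4
*       32
drop    (empty)
4       4
-1      4 -1
over    4 -1 4
swap    4 4 -1
-8      4 4 -1 -8

[4, 4, -1, -8]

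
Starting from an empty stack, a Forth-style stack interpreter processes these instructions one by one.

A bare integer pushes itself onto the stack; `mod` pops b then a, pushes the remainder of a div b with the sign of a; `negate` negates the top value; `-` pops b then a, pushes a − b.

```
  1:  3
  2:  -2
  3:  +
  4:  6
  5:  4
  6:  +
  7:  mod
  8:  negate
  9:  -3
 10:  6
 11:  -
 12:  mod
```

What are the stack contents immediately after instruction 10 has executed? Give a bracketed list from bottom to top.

3      -> [3]
-2     -> [3, -2]
+      -> [1]
6      -> [1, 6]
4      -> [1, 6, 4]
+      -> [1, 10]
mod    -> [1]
negate -> [-1]
-3     -> [-1, -3]
6      -> [-1, -3, 6]

[-1, -3, 6]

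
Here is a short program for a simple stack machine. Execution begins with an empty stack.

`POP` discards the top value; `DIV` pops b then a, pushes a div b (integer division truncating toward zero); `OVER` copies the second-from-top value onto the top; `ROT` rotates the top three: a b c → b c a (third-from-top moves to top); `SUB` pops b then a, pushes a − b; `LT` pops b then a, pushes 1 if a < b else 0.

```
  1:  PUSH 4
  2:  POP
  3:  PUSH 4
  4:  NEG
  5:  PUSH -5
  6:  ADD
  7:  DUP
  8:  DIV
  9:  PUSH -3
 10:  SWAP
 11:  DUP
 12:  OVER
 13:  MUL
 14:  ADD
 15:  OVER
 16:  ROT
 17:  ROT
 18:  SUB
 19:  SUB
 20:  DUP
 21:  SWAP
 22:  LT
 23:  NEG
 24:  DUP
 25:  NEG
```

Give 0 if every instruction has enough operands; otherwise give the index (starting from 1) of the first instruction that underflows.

0

PUSH 4   4
POP      (empty)
PUSH 4   4
NEG      -4
PUSH -5  -4 -5
ADD      -9
DUP      -9 -9
DIV      1
PUSH -3  1 -3
SWAP     -3 1
DUP      -3 1 1
OVER     -3 1 1 1
MUL      -3 1 1
ADD      -3 2
OVER     -3 2 -3
ROT      2 -3 -3
ROT      -3 -3 2
SUB      -3 -5
SUB      2
DUP      2 2
SWAP     2 2
LT       0
NEG      0
DUP      0 0
NEG      0 0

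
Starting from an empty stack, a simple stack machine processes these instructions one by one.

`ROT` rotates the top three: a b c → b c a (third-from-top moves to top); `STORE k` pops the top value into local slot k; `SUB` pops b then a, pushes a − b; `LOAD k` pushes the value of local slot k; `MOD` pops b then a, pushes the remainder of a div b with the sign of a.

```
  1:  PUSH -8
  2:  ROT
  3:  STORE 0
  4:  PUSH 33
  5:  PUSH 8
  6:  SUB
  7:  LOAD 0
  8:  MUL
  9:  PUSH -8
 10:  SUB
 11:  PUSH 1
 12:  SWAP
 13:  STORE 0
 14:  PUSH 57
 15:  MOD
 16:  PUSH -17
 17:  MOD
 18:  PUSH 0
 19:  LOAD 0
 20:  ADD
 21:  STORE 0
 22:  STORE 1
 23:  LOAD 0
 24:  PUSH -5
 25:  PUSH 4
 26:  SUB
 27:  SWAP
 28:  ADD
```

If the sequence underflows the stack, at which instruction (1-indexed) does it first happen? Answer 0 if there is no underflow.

2

PUSH -8 -> -8
ROT  — needs 3 operands, stack has 1 → underflow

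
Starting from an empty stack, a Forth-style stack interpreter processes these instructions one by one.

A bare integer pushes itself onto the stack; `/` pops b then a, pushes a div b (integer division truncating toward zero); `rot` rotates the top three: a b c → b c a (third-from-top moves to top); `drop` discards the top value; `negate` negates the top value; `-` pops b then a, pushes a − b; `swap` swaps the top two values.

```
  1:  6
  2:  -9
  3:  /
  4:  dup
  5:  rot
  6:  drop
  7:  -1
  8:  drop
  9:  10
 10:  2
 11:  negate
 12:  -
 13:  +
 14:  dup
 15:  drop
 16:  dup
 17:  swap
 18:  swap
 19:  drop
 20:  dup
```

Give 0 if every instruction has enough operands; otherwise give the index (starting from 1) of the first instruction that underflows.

5

6    6
-9   6 -9
/    0
dup  0 0
rot  — needs 3 operands, stack has 2 → underflow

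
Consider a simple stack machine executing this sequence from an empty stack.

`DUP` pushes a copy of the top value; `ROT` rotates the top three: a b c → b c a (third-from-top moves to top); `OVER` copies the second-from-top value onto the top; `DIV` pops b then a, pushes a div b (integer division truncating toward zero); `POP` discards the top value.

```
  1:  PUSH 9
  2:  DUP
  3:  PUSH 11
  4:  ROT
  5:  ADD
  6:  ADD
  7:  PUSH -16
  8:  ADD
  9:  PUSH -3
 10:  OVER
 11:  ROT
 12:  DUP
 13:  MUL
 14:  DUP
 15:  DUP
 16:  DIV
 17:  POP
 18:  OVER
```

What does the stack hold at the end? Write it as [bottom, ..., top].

[-3, 13, 169, 13]

PUSH 9   : [9]
DUP      : [9, 9]
PUSH 11  : [9, 9, 11]
ROT      : [9, 11, 9]
ADD      : [9, 20]
ADD      : [29]
PUSH -16 : [29, -16]
ADD      : [13]
PUSH -3  : [13, -3]
OVER     : [13, -3, 13]
ROT      : [-3, 13, 13]
DUP      : [-3, 13, 13, 13]
MUL      : [-3, 13, 169]
DUP      : [-3, 13, 169, 169]
DUP      : [-3, 13, 169, 169, 169]
DIV      : [-3, 13, 169, 1]
POP      : [-3, 13, 169]
OVER     : [-3, 13, 169, 13]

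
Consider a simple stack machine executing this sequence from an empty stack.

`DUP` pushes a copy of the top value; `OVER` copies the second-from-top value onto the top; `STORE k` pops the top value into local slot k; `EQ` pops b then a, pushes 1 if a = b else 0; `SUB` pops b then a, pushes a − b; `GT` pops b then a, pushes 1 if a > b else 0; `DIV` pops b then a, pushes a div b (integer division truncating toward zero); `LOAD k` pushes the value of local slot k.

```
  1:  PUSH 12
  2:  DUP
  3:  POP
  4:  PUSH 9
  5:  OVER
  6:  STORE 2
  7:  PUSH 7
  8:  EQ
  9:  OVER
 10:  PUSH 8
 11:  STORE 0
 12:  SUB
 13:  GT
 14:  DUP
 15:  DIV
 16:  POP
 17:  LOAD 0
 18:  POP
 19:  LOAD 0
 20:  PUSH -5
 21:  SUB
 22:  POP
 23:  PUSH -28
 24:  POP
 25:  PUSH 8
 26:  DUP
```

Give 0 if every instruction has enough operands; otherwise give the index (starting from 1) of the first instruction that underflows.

0

PUSH 12  : [12]
DUP      : [12, 12]
POP      : [12]
PUSH 9   : [12, 9]
OVER     : [12, 9, 12]
STORE 2  : [12, 9]
PUSH 7   : [12, 9, 7]
EQ       : [12, 0]
OVER     : [12, 0, 12]
PUSH 8   : [12, 0, 12, 8]
STORE 0  : [12, 0, 12]
SUB      : [12, -12]
GT       : [1]
DUP      : [1, 1]
DIV      : [1]
POP      : []
LOAD 0   : [8]
POP      : []
LOAD 0   : [8]
PUSH -5  : [8, -5]
SUB      : [13]
POP      : []
PUSH -28 : [-28]
POP      : []
PUSH 8   : [8]
DUP      : [8, 8]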